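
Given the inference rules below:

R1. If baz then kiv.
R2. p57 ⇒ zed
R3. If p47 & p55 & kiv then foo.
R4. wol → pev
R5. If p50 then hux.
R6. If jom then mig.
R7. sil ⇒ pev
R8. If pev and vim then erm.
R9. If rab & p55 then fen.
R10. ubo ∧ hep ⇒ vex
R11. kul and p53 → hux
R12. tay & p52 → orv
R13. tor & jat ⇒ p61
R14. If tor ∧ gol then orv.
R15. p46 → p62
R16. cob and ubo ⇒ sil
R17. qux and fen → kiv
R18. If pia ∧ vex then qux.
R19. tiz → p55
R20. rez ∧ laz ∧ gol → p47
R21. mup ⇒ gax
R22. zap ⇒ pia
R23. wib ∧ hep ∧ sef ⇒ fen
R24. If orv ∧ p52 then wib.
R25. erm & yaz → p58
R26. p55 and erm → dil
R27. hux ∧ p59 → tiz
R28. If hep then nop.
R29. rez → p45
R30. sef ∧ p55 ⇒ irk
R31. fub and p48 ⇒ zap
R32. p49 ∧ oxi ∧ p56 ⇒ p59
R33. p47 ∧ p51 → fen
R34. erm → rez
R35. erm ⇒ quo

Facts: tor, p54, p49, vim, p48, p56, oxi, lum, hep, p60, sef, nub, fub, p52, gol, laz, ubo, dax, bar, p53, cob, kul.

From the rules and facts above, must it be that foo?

Yes

vex  (by R10: ubo, hep)
hux  (by R11: kul, p53)
orv  (by R14: tor, gol)
sil  (by R16: cob, ubo)
wib  (by R24: orv, p52)
zap  (by R31: fub, p48)
p59  (by R32: p49, oxi, p56)
pev  (by R7: sil)
erm  (by R8: pev, vim)
pia  (by R22: zap)
fen  (by R23: wib, hep, sef)
tiz  (by R27: hux, p59)
rez  (by R34: erm)
qux  (by R18: pia, vex)
p55  (by R19: tiz)
p47  (by R20: rez, laz, gol)
kiv  (by R17: qux, fen)
foo  (by R3: p47, p55, kiv)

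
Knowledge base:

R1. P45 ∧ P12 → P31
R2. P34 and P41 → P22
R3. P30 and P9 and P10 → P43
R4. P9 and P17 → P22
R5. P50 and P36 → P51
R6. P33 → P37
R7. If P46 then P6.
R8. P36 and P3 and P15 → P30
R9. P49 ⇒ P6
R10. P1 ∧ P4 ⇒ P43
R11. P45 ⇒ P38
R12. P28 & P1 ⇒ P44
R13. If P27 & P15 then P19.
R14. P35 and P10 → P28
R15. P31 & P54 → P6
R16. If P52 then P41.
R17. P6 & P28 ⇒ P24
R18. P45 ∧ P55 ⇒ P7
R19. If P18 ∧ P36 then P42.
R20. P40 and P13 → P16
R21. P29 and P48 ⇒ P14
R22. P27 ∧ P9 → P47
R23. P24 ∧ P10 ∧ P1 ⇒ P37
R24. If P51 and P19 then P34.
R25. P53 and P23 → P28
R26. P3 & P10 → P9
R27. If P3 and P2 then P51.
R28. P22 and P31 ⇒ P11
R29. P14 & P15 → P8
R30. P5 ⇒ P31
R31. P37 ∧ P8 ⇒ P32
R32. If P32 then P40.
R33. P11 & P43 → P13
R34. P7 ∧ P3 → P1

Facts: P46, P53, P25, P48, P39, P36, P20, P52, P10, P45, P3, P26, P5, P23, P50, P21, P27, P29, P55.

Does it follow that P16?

Forward chaining from the given facts derives: P51, P6, P38, P41, P7, P14, P28, P9, P31, P1, P44, P24, P47, P37.
The only rule concluding P16 is R20, which needs P40; that is never established.

No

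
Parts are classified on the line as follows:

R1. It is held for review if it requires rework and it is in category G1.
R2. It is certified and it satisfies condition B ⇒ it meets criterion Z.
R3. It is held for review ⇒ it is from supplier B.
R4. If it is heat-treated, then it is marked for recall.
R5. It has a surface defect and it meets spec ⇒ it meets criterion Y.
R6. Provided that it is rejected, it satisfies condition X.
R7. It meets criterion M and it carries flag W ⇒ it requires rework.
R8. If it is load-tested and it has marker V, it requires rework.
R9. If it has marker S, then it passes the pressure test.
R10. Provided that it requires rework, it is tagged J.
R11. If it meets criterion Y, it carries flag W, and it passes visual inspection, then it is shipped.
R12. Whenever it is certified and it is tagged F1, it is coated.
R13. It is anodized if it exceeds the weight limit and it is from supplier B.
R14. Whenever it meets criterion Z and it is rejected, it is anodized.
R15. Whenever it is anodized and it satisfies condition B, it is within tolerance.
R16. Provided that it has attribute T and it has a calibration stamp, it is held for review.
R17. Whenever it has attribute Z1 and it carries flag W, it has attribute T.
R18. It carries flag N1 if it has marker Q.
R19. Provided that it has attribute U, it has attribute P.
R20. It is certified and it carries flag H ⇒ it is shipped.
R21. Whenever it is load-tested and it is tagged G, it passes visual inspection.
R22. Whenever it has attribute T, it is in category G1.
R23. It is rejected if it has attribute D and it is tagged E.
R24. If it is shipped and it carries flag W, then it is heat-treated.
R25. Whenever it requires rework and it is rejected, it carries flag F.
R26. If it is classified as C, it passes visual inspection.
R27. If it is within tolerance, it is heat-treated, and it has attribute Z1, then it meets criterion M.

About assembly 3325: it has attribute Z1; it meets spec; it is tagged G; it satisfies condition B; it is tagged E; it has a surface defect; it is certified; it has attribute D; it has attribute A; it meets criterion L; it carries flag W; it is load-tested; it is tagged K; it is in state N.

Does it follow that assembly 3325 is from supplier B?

Yes

By R2 (it is certified, it satisfies condition B): it meets criterion Z.
By R5 (it has a surface defect, it meets spec): it meets criterion Y.
By R17 (it has attribute Z1, it carries flag W): it has attribute T.
By R21 (it is load-tested, it is tagged G): it passes visual inspection.
By R22 (it has attribute T): it is in category G1.
By R23 (it has attribute D, it is tagged E): it is rejected.
By R11 (it meets criterion Y, it carries flag W, it passes visual inspection): it is shipped.
By R14 (it meets criterion Z, it is rejected): it is anodized.
By R15 (it is anodized, it satisfies condition B): it is within tolerance.
By R24 (it is shipped, it carries flag W): it is heat-treated.
By R27 (it is within tolerance, it is heat-treated, it has attribute Z1): it meets criterion M.
By R7 (it meets criterion M, it carries flag W): it requires rework.
By R1 (it requires rework, it is in category G1): it is held for review.
By R3 (it is held for review): it is from supplier B.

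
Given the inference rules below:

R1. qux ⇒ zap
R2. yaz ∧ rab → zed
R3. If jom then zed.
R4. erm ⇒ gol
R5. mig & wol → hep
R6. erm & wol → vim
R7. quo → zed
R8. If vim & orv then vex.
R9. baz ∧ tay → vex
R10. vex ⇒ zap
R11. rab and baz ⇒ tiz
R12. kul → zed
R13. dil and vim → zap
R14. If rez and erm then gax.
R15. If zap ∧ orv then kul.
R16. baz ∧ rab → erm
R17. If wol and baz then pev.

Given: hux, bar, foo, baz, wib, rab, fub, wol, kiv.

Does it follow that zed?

No

Forward chaining from the given facts derives: tiz, erm, pev, gol, vim.
Rules concluding zed: R2 needs yaz; R3 needs jom; R7 needs quo; R12 needs kul — none of these are established.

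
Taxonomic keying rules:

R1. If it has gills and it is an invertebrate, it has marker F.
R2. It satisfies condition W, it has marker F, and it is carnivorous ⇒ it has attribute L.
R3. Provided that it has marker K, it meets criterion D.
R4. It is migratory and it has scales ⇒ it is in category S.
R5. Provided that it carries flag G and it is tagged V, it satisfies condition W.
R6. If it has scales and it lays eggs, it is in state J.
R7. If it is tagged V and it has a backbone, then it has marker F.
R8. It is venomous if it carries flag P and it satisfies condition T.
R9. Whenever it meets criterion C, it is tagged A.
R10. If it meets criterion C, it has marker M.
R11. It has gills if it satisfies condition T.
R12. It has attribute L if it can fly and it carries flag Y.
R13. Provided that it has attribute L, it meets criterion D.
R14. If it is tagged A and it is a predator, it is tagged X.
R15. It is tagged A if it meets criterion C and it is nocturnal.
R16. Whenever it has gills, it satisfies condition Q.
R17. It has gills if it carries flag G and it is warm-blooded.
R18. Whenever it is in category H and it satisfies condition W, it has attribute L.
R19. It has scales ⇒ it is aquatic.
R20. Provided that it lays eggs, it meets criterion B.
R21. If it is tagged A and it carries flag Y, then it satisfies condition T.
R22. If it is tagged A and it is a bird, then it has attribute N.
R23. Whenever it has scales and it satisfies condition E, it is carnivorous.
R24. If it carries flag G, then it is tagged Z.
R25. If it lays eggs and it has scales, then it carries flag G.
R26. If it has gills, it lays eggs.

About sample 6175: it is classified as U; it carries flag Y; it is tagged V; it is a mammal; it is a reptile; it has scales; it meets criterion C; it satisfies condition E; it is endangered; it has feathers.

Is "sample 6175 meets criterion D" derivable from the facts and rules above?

Forward chaining from the given facts derives: is tagged A, has marker M, is aquatic, satisfies condition T, is carnivorous, has gills, satisfies condition Q, lays eggs, is in state J, meets criterion B, carries flag G, satisfies condition W, is tagged Z.
Rules concluding "it meets criterion D": R3 needs "it has marker K"; R13 needs "it has attribute L" — none of these are established.

No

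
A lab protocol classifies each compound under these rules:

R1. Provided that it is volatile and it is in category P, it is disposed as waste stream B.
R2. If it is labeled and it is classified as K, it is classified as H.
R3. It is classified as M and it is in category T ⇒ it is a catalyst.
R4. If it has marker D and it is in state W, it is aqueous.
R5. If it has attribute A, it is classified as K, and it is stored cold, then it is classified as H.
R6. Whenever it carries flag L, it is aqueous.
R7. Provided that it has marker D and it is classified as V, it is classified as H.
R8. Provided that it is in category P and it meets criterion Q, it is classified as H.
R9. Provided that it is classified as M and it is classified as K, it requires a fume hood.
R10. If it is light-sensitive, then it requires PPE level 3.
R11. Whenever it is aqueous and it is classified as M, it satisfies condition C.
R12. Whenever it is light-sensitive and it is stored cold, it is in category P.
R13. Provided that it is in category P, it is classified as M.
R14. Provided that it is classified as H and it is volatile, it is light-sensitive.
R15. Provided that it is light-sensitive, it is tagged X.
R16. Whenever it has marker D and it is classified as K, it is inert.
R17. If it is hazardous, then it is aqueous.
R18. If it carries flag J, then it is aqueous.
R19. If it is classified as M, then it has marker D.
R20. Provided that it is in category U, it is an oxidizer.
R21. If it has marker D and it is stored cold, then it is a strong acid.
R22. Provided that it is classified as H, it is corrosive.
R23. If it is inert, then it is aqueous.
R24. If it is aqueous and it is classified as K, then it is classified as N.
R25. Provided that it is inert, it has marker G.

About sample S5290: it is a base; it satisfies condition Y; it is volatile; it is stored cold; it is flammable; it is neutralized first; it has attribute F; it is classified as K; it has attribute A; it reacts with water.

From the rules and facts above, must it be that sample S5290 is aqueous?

Yes

By R5 (it has attribute A, it is classified as K, it is stored cold): it is classified as H.
By R14 (it is classified as H, it is volatile): it is light-sensitive.
By R12 (it is light-sensitive, it is stored cold): it is in category P.
By R13 (it is in category P): it is classified as M.
By R19 (it is classified as M): it has marker D.
By R16 (it has marker D, it is classified as K): it is inert.
By R23 (it is inert): it is aqueous.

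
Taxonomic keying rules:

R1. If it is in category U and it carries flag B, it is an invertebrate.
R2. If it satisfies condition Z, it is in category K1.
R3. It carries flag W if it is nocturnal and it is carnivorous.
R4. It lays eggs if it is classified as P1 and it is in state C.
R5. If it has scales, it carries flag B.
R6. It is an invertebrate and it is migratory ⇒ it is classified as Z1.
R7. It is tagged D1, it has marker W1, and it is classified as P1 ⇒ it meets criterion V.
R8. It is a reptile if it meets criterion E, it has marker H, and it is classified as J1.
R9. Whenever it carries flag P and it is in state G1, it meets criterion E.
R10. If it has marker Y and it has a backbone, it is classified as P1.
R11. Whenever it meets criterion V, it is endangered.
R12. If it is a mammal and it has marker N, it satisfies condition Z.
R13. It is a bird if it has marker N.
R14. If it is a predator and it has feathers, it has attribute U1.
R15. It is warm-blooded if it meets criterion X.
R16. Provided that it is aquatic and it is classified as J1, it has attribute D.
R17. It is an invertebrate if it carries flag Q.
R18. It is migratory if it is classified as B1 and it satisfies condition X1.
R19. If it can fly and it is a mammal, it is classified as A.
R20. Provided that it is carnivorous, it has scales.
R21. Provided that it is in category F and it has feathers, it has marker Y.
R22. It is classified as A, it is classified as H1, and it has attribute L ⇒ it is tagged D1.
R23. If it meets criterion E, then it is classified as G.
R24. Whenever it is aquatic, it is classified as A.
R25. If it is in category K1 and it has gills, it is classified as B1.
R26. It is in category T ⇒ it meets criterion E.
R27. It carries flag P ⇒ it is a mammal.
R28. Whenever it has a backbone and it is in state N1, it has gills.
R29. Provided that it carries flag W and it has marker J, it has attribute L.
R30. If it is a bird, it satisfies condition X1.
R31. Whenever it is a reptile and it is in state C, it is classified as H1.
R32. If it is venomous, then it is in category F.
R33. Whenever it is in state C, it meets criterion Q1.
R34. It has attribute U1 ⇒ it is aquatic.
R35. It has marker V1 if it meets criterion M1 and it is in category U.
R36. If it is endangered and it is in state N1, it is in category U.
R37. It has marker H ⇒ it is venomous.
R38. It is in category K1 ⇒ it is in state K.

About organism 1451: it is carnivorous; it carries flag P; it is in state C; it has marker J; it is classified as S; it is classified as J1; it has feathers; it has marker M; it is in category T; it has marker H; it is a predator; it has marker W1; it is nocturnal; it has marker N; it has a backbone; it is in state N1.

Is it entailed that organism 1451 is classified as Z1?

Yes

By R3 (it is nocturnal, it is carnivorous): it carries flag W.
By R13 (it has marker N): it is a bird.
By R14 (it is a predator, it has feathers): it has attribute U1.
By R20 (it is carnivorous): it has scales.
By R26 (it is in category T): it meets criterion E.
By R27 (it carries flag P): it is a mammal.
By R28 (it has a backbone, it is in state N1): it has gills.
By R29 (it carries flag W, it has marker J): it has attribute L.
By R30 (it is a bird): it satisfies condition X1.
By R34 (it has attribute U1): it is aquatic.
By R37 (it has marker H): it is venomous.
By R5 (it has scales): it carries flag B.
By R8 (it meets criterion E, it has marker H, it is classified as J1): it is a reptile.
By R12 (it is a mammal, it has marker N): it satisfies condition Z.
By R24 (it is aquatic): it is classified as A.
By R31 (it is a reptile, it is in state C): it is classified as H1.
By R32 (it is venomous): it is in category F.
By R2 (it satisfies condition Z): it is in category K1.
By R21 (it is in category F, it has feathers): it has marker Y.
By R22 (it is classified as A, it is classified as H1, it has attribute L): it is tagged D1.
By R25 (it is in category K1, it has gills): it is classified as B1.
By R10 (it has marker Y, it has a backbone): it is classified as P1.
By R18 (it is classified as B1, it satisfies condition X1): it is migratory.
By R7 (it is tagged D1, it has marker W1, it is classified as P1): it meets criterion V.
By R11 (it meets criterion V): it is endangered.
By R36 (it is endangered, it is in state N1): it is in category U.
By R1 (it is in category U, it carries flag B): it is an invertebrate.
By R6 (it is an invertebrate, it is migratory): it is classified as Z1.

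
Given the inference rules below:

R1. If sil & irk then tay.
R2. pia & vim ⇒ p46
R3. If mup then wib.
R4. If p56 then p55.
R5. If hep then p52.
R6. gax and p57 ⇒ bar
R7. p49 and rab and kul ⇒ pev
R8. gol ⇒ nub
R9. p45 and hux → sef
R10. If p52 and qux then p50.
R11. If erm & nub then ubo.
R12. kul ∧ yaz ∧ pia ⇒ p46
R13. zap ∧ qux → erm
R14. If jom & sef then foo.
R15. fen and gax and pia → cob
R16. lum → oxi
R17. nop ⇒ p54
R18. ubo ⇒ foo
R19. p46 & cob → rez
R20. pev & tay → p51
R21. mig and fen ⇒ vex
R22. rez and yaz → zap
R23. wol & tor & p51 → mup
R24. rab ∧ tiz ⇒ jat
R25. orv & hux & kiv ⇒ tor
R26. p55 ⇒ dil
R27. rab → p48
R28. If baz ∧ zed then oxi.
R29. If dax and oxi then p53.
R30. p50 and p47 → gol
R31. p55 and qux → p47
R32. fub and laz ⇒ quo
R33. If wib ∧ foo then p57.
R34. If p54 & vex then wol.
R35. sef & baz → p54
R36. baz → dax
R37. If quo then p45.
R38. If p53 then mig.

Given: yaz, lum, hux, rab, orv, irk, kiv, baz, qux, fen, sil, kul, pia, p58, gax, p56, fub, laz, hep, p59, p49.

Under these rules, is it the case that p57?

Yes

tay  (by R1: sil, irk)
p55  (by R4: p56)
p52  (by R5: hep)
pev  (by R7: p49, rab, kul)
p50  (by R10: p52, qux)
p46  (by R12: kul, yaz, pia)
cob  (by R15: fen, gax, pia)
oxi  (by R16: lum)
rez  (by R19: p46, cob)
p51  (by R20: pev, tay)
zap  (by R22: rez, yaz)
tor  (by R25: orv, hux, kiv)
p47  (by R31: p55, qux)
quo  (by R32: fub, laz)
dax  (by R36: baz)
p45  (by R37: quo)
sef  (by R9: p45, hux)
erm  (by R13: zap, qux)
p53  (by R29: dax, oxi)
gol  (by R30: p50, p47)
p54  (by R35: sef, baz)
mig  (by R38: p53)
nub  (by R8: gol)
ubo  (by R11: erm, nub)
foo  (by R18: ubo)
vex  (by R21: mig, fen)
wol  (by R34: p54, vex)
mup  (by R23: wol, tor, p51)
wib  (by R3: mup)
p57  (by R33: wib, foo)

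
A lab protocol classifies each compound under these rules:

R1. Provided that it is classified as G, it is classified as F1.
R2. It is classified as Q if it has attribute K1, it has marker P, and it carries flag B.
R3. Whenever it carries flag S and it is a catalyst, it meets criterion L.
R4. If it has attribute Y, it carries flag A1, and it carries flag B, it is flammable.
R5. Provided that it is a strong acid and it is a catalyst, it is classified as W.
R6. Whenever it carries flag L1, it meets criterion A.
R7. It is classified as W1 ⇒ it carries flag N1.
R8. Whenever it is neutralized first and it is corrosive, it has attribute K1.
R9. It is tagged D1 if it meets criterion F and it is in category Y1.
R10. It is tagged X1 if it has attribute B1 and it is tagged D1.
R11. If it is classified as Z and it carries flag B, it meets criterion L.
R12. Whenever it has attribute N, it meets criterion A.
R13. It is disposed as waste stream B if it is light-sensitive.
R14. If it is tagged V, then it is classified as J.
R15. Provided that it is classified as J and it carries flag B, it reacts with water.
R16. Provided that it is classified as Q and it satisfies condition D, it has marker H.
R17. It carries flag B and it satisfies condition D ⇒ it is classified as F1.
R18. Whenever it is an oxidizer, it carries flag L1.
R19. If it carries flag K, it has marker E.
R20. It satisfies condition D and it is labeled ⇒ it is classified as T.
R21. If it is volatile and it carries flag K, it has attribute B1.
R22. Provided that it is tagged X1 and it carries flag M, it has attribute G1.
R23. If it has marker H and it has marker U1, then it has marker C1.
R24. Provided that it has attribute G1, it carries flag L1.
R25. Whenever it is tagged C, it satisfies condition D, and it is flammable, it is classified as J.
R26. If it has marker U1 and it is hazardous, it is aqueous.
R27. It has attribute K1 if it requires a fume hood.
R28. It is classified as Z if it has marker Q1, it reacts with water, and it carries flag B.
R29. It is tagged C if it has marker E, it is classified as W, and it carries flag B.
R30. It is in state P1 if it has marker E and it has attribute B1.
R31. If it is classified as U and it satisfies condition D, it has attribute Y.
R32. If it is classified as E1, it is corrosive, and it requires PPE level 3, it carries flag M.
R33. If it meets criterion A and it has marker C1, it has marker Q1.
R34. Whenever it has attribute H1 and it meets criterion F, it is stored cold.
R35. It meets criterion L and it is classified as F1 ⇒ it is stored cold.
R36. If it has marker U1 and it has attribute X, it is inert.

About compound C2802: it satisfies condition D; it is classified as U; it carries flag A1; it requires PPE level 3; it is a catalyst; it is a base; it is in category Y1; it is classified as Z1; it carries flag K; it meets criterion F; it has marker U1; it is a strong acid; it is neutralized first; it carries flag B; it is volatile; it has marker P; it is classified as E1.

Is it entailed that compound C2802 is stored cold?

Forward chaining from the given facts derives: is classified as W, is tagged D1, is classified as F1, has marker E, has attribute B1, is tagged C, is in state P1, has attribute Y, is flammable, is tagged X1, is classified as J, reacts with water.
Rules concluding "it is stored cold": R34 needs "it has attribute H1"; R35 needs "it meets criterion L" — none of these are established.

No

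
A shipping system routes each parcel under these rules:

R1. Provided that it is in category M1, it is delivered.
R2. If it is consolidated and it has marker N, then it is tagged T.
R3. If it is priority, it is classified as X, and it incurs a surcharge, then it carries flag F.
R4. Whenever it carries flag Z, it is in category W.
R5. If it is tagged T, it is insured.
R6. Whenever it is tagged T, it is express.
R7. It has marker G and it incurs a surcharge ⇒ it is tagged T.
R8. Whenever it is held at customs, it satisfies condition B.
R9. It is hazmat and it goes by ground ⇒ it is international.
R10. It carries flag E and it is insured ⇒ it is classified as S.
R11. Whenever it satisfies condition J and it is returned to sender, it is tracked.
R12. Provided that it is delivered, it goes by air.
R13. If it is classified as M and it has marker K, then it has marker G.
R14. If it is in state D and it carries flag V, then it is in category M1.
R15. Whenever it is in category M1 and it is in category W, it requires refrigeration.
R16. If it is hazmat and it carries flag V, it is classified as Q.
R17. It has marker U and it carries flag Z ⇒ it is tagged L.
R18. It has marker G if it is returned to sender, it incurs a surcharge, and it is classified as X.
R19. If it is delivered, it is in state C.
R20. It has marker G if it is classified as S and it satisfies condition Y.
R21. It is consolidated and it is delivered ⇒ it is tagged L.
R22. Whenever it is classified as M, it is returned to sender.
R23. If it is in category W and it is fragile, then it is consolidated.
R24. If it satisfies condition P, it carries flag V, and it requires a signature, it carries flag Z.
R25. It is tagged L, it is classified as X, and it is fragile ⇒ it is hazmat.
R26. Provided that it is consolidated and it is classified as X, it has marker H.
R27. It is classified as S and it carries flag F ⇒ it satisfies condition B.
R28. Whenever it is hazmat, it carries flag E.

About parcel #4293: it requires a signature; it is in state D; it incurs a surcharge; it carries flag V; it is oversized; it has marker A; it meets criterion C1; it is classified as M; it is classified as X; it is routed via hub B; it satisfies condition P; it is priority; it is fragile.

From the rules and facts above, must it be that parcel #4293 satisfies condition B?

Yes

By R3 (it is priority, it is classified as X, it incurs a surcharge): it carries flag F.
By R14 (it is in state D, it carries flag V): it is in category M1.
By R22 (it is classified as M): it is returned to sender.
By R24 (it satisfies condition P, it carries flag V, it requires a signature): it carries flag Z.
By R1 (it is in category M1): it is delivered.
By R4 (it carries flag Z): it is in category W.
By R18 (it is returned to sender, it incurs a surcharge, it is classified as X): it has marker G.
By R23 (it is in category W, it is fragile): it is consolidated.
By R7 (it has marker G, it incurs a surcharge): it is tagged T.
By R21 (it is consolidated, it is delivered): it is tagged L.
By R25 (it is tagged L, it is classified as X, it is fragile): it is hazmat.
By R28 (it is hazmat): it carries flag E.
By R5 (it is tagged T): it is insured.
By R10 (it carries flag E, it is insured): it is classified as S.
By R27 (it is classified as S, it carries flag F): it satisfies condition B.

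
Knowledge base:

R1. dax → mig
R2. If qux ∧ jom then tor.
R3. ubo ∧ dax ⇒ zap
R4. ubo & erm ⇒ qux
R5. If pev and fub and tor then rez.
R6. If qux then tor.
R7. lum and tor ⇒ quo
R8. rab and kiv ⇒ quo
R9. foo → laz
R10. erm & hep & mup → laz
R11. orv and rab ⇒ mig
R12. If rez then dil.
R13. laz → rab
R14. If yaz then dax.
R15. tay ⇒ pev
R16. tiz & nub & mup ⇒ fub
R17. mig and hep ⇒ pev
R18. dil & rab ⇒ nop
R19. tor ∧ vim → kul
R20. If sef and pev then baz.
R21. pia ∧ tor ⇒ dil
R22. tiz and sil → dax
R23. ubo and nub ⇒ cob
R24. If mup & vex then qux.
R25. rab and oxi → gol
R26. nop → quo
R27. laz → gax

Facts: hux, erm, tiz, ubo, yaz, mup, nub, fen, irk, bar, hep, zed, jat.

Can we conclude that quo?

Yes

qux  (by R4: ubo, erm)
tor  (by R6: qux)
laz  (by R10: erm, hep, mup)
rab  (by R13: laz)
dax  (by R14: yaz)
fub  (by R16: tiz, nub, mup)
mig  (by R1: dax)
pev  (by R17: mig, hep)
rez  (by R5: pev, fub, tor)
dil  (by R12: rez)
nop  (by R18: dil, rab)
quo  (by R26: nop)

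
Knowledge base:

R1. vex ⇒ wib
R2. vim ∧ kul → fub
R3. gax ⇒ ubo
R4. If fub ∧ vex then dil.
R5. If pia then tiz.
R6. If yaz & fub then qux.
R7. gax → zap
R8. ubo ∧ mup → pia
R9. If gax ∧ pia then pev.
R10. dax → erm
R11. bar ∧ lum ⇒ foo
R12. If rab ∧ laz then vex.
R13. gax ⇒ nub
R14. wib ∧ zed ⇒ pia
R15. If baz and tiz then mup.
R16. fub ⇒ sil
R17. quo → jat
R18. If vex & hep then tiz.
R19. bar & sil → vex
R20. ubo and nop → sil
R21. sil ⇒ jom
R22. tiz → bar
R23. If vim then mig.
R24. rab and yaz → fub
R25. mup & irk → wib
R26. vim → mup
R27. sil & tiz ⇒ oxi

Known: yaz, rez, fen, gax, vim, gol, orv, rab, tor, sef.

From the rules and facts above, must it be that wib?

Yes

ubo  (by R3: gax)
fub  (by R24: rab, yaz)
mup  (by R26: vim)
pia  (by R8: ubo, mup)
sil  (by R16: fub)
tiz  (by R5: pia)
bar  (by R22: tiz)
vex  (by R19: bar, sil)
wib  (by R1: vex)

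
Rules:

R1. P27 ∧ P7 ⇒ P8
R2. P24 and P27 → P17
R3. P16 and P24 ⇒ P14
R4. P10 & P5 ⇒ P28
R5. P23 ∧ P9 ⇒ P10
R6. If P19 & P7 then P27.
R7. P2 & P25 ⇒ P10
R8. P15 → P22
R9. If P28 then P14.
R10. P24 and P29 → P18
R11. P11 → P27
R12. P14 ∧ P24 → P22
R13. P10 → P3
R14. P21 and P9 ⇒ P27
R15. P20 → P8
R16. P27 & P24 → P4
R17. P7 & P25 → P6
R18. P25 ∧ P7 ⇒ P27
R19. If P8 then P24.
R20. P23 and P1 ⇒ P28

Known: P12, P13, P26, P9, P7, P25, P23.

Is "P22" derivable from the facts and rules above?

No

Forward chaining from the given facts derives: P10, P3, P6, P27, P8, P24, P17, P4.
Rules concluding P22: R8 needs P15; R12 needs P14 — none of these are established.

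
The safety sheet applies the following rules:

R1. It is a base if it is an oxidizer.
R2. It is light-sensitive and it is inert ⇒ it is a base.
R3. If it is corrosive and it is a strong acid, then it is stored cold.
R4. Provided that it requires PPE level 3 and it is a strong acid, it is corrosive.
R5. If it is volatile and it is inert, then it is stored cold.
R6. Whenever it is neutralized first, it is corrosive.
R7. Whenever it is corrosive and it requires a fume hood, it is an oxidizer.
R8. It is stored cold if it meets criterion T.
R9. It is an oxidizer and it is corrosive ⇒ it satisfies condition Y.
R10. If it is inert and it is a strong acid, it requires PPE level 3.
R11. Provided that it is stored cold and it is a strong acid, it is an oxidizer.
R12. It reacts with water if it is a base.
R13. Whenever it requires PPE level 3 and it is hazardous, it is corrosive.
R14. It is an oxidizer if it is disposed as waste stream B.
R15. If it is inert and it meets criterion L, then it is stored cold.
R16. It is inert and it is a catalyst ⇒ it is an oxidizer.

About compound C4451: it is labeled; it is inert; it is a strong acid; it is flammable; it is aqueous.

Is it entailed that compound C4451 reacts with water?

By R10 (it is inert, it is a strong acid): it requires PPE level 3.
By R4 (it requires PPE level 3, it is a strong acid): it is corrosive.
By R3 (it is corrosive, it is a strong acid): it is stored cold.
By R11 (it is stored cold, it is a strong acid): it is an oxidizer.
By R1 (it is an oxidizer): it is a base.
By R12 (it is a base): it reacts with water.

Yes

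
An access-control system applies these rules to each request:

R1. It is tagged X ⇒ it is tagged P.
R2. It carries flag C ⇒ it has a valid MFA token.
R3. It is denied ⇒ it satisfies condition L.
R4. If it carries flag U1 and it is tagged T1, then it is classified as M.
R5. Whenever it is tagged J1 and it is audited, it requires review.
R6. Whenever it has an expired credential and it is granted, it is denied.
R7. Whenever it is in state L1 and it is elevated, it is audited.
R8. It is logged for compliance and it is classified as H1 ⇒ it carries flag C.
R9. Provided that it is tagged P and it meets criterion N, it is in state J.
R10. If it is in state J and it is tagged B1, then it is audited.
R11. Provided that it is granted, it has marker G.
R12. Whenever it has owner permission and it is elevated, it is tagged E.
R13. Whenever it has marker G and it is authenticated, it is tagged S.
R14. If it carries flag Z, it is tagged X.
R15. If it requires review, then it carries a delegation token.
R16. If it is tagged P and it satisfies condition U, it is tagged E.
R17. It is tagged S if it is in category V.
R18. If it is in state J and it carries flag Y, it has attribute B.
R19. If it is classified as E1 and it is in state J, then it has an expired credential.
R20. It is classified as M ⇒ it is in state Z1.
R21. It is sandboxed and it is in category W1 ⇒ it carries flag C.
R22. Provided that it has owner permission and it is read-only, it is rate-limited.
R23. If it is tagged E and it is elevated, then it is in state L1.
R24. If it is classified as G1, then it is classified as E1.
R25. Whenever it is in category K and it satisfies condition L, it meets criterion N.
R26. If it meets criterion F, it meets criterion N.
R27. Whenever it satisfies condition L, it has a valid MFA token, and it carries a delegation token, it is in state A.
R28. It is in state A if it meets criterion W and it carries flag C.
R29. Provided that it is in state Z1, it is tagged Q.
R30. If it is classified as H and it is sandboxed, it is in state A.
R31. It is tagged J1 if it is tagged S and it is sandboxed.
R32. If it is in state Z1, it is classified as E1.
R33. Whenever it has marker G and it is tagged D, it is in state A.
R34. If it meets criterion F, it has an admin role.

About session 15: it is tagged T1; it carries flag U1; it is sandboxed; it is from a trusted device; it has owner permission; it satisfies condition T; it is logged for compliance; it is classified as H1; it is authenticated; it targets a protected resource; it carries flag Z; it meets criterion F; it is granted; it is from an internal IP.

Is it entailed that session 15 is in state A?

No

Forward chaining from the given facts derives: is classified as M, carries flag C, has marker G, is tagged S, is tagged X, is in state Z1, meets criterion N, is tagged Q, is tagged J1, is classified as E1, has an admin role, is tagged P, has a valid MFA token, is in state J, has an expired credential, is denied, satisfies condition L.
Rules concluding "it is in state A": R27 needs "it carries a delegation token"; R28 needs "it meets criterion W"; R30 needs "it is classified as H"; R33 needs "it is tagged D" — none of these are established.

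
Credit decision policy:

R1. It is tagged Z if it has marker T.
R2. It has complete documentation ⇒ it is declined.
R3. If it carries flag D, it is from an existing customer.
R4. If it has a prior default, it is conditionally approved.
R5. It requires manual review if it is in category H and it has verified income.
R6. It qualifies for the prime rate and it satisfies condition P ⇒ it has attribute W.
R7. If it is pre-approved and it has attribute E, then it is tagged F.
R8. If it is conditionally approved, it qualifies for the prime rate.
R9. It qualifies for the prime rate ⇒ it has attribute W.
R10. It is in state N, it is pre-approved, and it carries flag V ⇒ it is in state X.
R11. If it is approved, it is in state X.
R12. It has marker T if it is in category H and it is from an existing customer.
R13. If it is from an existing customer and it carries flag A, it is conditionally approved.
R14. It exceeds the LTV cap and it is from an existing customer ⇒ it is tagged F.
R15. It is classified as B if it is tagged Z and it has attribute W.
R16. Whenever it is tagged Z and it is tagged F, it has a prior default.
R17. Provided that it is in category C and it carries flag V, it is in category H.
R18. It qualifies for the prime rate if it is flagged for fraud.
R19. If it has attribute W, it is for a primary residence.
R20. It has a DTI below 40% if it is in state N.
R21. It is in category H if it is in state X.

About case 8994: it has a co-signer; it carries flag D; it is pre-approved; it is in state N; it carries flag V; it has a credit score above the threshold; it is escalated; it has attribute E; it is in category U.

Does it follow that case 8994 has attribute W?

Yes

By R3 (it carries flag D): it is from an existing customer.
By R7 (it is pre-approved, it has attribute E): it is tagged F.
By R10 (it is in state N, it is pre-approved, it carries flag V): it is in state X.
By R21 (it is in state X): it is in category H.
By R12 (it is in category H, it is from an existing customer): it has marker T.
By R1 (it has marker T): it is tagged Z.
By R16 (it is tagged Z, it is tagged F): it has a prior default.
By R4 (it has a prior default): it is conditionally approved.
By R8 (it is conditionally approved): it qualifies for the prime rate.
By R9 (it qualifies for the prime rate): it has attribute W.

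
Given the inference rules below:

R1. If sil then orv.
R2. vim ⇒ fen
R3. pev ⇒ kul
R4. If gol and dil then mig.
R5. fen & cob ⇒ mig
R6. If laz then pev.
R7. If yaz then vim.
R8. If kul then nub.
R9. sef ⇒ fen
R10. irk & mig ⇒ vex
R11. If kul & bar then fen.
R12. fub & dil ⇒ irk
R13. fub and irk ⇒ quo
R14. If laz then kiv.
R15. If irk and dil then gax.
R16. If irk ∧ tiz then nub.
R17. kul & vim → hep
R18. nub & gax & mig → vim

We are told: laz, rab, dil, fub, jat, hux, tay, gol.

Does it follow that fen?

mig  (by R4: gol, dil)
pev  (by R6: laz)
irk  (by R12: fub, dil)
gax  (by R15: irk, dil)
kul  (by R3: pev)
nub  (by R8: kul)
vim  (by R18: nub, gax, mig)
fen  (by R2: vim)

Yes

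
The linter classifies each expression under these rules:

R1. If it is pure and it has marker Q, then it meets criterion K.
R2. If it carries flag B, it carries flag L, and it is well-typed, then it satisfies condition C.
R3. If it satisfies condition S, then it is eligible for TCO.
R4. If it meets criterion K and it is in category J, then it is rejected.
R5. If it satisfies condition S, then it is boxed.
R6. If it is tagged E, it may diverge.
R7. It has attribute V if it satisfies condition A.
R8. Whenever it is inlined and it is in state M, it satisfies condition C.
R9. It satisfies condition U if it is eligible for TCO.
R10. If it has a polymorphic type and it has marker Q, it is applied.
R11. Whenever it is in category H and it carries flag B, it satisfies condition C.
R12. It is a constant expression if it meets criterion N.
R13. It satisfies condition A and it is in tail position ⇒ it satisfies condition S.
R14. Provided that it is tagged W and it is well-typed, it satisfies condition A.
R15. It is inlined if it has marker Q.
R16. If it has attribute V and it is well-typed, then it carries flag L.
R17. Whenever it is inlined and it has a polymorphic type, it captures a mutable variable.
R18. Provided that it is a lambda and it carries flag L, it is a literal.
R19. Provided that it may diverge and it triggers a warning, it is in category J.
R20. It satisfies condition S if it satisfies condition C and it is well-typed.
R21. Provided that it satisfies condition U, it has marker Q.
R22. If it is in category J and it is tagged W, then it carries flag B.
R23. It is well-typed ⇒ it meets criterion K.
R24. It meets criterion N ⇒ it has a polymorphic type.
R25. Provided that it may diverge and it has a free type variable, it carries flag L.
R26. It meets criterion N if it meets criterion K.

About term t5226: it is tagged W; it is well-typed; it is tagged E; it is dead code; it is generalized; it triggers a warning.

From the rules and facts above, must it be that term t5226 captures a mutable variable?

Yes

By R6 (it is tagged E): it may diverge.
By R14 (it is tagged W, it is well-typed): it satisfies condition A.
By R19 (it may diverge, it triggers a warning): it is in category J.
By R22 (it is in category J, it is tagged W): it carries flag B.
By R23 (it is well-typed): it meets criterion K.
By R26 (it meets criterion K): it meets criterion N.
By R7 (it satisfies condition A): it has attribute V.
By R16 (it has attribute V, it is well-typed): it carries flag L.
By R24 (it meets criterion N): it has a polymorphic type.
By R2 (it carries flag B, it carries flag L, it is well-typed): it satisfies condition C.
By R20 (it satisfies condition C, it is well-typed): it satisfies condition S.
By R3 (it satisfies condition S): it is eligible for TCO.
By R9 (it is eligible for TCO): it satisfies condition U.
By R21 (it satisfies condition U): it has marker Q.
By R15 (it has marker Q): it is inlined.
By R17 (it is inlined, it has a polymorphic type): it captures a mutable variable.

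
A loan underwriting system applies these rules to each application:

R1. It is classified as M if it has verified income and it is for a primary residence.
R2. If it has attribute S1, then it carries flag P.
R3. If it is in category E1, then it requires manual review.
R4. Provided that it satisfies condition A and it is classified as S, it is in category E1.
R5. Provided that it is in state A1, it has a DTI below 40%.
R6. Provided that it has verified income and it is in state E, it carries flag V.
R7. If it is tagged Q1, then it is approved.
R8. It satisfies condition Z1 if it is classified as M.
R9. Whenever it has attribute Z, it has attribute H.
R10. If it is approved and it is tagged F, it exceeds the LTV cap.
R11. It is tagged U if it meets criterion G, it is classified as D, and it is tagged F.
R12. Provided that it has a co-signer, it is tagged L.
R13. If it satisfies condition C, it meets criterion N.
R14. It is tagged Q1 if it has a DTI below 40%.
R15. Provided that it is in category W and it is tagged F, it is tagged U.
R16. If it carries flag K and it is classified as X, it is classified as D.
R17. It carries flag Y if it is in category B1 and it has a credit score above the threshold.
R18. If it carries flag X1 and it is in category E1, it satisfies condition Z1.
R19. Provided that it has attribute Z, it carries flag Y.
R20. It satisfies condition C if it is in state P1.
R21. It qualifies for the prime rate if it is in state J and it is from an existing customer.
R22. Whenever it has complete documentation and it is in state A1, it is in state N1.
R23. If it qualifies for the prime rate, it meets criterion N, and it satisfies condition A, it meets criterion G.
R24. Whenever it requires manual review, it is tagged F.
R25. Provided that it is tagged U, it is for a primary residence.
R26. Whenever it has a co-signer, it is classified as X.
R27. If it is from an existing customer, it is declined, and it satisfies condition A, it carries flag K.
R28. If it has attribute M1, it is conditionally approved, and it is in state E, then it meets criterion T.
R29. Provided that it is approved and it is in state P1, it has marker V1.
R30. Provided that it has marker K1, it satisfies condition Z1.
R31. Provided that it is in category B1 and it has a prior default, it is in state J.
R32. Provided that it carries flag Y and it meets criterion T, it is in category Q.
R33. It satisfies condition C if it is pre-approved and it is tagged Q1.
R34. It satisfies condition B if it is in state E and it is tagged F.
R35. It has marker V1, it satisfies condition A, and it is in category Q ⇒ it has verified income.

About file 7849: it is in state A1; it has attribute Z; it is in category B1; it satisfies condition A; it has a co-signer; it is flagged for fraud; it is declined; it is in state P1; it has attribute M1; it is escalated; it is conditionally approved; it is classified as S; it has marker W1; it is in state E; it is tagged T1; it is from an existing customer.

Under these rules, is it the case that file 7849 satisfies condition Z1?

Forward chaining from the given facts derives: is in category E1, has a DTI below 40%, has attribute H, is tagged L, is tagged Q1, carries flag Y, satisfies condition C, is classified as X, carries flag K, meets criterion T, is in category Q, requires manual review, is approved, meets criterion N, is classified as D, is tagged F, has marker V1, satisfies condition B, has verified income, carries flag V, exceeds the LTV cap.
Rules concluding "it satisfies condition Z1": R8 needs "it is classified as M"; R18 needs "it carries flag X1"; R30 needs "it has marker K1" — none of these are established.

No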